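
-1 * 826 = -826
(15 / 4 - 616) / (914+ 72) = -2449 / 3944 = -0.62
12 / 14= 6 / 7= 0.86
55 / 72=0.76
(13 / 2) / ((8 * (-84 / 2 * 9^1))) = -13 / 6048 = -0.00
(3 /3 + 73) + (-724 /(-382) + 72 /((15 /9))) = 113736 /955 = 119.10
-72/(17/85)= -360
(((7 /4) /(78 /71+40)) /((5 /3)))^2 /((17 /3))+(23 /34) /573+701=23256959175320239 /33176770593600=701.00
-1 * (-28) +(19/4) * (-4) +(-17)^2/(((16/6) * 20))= 2307/160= 14.42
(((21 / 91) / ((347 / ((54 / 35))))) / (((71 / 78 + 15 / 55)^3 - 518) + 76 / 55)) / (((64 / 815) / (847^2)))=-18.20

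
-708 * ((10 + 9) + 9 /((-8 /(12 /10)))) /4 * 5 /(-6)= 20827 /8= 2603.38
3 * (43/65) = 129/65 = 1.98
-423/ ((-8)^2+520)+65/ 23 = 28231/ 13432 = 2.10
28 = 28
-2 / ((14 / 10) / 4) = -40 / 7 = -5.71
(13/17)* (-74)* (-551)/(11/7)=3710434/187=19841.89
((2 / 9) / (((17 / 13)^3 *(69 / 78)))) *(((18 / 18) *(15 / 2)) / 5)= 57122 / 338997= 0.17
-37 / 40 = -0.92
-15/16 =-0.94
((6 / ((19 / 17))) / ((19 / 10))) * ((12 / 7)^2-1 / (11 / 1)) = 1565700 / 194579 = 8.05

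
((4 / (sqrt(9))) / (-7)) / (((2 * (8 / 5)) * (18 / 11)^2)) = -0.02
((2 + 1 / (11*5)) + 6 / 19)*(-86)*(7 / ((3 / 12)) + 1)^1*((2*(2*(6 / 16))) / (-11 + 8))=3041433 / 1045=2910.46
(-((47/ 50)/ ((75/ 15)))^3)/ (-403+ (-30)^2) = -103823/ 7765625000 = -0.00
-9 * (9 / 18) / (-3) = 3 / 2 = 1.50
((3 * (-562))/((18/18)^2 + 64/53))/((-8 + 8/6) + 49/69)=685078/5343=128.22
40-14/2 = 33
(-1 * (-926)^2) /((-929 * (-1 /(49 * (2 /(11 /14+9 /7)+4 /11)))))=-17814921376 /296351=-60114.26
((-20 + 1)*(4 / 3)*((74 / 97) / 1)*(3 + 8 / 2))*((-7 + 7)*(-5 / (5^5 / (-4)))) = 0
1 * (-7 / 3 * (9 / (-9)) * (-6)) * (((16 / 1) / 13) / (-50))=112 / 325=0.34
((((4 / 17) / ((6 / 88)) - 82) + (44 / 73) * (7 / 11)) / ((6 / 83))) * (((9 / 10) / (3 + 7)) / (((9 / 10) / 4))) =-432.52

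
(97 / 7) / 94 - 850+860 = 10.15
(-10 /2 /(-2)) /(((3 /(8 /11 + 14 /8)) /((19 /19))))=545 /264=2.06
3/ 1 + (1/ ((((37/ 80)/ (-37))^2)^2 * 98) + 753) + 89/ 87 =1784987189/ 4263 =418716.21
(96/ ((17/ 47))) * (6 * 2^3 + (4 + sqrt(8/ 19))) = 9024 * sqrt(38)/ 323 + 234624/ 17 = 13973.63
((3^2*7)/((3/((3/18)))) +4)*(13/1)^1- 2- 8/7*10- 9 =1051/14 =75.07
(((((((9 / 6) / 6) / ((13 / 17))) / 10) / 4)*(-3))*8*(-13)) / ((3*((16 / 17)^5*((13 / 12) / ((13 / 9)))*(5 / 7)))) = 168962983 / 78643200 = 2.15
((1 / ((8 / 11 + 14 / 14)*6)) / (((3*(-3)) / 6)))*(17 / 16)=-0.07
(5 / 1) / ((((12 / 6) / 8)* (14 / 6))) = 60 / 7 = 8.57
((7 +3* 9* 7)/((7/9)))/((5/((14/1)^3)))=691488/5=138297.60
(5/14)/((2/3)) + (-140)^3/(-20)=3841615/28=137200.54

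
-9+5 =-4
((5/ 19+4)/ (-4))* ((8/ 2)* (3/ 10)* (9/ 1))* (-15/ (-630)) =-729/ 2660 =-0.27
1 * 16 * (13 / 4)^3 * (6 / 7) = 6591 / 14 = 470.79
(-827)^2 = 683929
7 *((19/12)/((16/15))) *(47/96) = 31255/6144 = 5.09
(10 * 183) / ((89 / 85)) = 155550 / 89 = 1747.75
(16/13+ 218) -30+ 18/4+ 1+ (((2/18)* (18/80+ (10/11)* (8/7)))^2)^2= 1494691975931007730813/7675669314593280000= 194.73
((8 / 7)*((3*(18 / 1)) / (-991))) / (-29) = 432 / 201173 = 0.00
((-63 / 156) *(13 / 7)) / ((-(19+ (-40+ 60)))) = 1 / 52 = 0.02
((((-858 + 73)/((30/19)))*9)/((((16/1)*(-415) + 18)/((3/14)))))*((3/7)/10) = 80541/12979120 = 0.01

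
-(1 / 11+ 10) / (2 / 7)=-777 / 22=-35.32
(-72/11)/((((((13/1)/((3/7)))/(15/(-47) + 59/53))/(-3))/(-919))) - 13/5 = -5922029063/12467455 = -475.00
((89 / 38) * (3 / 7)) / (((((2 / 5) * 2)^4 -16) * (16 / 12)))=-166875 / 3455872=-0.05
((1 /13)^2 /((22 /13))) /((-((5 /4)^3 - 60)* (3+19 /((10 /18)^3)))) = 400 /755749137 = 0.00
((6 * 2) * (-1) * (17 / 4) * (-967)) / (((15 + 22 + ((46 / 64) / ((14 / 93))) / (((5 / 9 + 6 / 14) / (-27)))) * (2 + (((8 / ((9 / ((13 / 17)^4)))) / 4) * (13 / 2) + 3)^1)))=-2372546970432 / 24842438939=-95.50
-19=-19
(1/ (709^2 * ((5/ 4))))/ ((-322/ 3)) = -6/ 404658205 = -0.00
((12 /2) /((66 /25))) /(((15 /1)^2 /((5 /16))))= 5 /1584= 0.00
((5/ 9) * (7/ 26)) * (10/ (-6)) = -175/ 702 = -0.25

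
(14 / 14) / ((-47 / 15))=-15 / 47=-0.32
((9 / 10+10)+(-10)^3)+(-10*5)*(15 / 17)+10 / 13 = -2281711 / 2210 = -1032.45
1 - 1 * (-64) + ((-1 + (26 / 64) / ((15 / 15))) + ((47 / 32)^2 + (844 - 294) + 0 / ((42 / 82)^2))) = 631361 / 1024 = 616.56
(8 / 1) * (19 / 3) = 152 / 3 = 50.67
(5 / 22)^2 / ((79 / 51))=1275 / 38236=0.03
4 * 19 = 76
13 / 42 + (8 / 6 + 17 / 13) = 537 / 182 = 2.95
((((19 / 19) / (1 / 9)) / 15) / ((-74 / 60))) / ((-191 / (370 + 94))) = 8352 / 7067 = 1.18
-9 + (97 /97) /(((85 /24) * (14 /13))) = -5199 /595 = -8.74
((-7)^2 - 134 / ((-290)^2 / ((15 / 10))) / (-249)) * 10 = 342034767 / 698030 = 490.00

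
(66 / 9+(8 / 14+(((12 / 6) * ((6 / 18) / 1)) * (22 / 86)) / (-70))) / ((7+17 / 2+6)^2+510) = 6796 / 836135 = 0.01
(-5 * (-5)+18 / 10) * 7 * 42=39396 / 5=7879.20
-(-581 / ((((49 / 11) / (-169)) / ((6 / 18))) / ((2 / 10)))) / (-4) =154297 / 420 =367.37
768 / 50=384 / 25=15.36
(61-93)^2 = 1024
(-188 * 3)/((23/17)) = -9588/23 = -416.87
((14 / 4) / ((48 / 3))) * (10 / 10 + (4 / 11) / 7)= 81 / 352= 0.23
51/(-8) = -51/8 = -6.38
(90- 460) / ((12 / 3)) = -185 / 2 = -92.50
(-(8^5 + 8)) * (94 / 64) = -192559 / 4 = -48139.75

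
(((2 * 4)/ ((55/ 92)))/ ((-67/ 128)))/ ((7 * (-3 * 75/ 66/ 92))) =17334272/ 175875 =98.56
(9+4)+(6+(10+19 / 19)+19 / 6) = 199 / 6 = 33.17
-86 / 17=-5.06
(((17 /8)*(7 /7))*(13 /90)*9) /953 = 221 /76240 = 0.00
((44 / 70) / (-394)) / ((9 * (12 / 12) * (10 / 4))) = -22 / 310275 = -0.00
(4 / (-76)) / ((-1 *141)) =1 / 2679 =0.00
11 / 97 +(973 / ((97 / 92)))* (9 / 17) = 805831 / 1649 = 488.68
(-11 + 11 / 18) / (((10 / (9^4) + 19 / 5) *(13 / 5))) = -3408075 / 3242434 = -1.05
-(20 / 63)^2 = -400 / 3969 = -0.10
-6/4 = -3/2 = -1.50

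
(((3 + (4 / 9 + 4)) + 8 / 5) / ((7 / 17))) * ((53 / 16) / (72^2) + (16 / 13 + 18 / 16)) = 17580134231 / 339655680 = 51.76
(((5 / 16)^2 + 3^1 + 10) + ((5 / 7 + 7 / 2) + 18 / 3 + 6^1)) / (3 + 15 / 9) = 157581 / 25088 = 6.28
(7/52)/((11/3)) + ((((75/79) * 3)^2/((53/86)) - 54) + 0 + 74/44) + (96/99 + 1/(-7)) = -38.29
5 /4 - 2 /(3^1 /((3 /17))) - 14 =-875 /68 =-12.87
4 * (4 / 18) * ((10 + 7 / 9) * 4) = 3104 / 81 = 38.32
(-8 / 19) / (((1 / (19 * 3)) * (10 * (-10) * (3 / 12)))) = 24 / 25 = 0.96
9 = 9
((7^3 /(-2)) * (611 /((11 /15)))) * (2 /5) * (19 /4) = -11945661 /44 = -271492.30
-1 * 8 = -8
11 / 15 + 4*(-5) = -289 / 15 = -19.27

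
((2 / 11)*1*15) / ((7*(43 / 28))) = 120 / 473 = 0.25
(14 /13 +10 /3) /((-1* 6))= -86 /117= -0.74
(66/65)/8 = 33/260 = 0.13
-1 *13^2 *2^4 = -2704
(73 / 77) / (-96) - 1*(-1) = 7319 / 7392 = 0.99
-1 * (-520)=520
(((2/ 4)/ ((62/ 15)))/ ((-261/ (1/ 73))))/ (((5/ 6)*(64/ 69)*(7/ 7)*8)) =-69/ 67202048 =-0.00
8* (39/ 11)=312/ 11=28.36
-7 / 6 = -1.17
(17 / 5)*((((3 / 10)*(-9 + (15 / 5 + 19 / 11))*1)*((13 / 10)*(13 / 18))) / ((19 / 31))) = -6.68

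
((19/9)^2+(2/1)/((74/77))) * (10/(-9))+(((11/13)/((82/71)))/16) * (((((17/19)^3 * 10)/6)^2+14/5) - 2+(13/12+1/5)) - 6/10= -3334681218453520061/432870551166418560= -7.70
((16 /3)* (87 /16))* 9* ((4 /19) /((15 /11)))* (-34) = -130152 /95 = -1370.02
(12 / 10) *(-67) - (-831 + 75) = 3378 / 5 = 675.60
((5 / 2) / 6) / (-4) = -5 / 48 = -0.10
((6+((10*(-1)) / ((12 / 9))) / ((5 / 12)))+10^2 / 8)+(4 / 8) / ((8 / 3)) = 0.69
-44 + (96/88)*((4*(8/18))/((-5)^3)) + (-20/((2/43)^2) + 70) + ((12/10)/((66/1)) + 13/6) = -6912623/750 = -9216.83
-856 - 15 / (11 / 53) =-10211 / 11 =-928.27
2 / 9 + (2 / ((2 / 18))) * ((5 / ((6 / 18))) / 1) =270.22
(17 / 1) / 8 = 17 / 8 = 2.12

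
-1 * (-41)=41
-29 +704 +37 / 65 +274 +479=92857 / 65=1428.57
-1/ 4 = -0.25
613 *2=1226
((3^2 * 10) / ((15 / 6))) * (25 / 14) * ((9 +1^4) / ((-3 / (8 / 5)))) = -2400 / 7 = -342.86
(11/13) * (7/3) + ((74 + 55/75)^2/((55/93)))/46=170432191/822250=207.28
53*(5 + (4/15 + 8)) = 10547/15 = 703.13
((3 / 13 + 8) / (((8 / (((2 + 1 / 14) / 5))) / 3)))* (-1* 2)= -9309 / 3640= -2.56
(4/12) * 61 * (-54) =-1098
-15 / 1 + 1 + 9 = -5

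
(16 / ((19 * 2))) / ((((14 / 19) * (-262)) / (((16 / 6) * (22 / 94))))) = -176 / 129297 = -0.00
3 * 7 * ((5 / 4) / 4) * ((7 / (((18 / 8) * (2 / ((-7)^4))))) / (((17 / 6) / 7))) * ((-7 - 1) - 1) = -37059435 / 68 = -544991.69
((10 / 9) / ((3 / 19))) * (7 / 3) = 1330 / 81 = 16.42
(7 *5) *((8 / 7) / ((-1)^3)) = -40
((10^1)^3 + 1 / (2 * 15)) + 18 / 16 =120139 / 120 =1001.16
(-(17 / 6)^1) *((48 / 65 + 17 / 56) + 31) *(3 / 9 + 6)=-37672459 / 65520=-574.98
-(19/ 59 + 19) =-1140/ 59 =-19.32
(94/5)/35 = 94/175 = 0.54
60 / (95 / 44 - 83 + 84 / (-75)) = -66000 / 90157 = -0.73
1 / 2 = 0.50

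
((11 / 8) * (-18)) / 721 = -99 / 2884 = -0.03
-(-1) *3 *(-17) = -51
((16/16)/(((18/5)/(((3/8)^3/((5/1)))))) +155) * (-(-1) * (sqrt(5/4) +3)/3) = 158723 * sqrt(5)/6144 +158723/1024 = 212.77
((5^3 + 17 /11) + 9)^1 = 1491 /11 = 135.55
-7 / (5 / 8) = -11.20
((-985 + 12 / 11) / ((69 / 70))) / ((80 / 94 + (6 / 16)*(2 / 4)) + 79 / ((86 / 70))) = -24498076960 / 1603663017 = -15.28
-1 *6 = -6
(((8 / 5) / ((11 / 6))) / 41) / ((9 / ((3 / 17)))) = 16 / 38335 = 0.00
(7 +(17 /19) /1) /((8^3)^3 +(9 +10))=50 /850045731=0.00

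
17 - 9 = 8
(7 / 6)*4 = 14 / 3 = 4.67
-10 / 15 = -2 / 3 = -0.67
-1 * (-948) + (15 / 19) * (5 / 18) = 108097 / 114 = 948.22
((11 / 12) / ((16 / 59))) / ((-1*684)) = -649 / 131328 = -0.00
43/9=4.78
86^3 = 636056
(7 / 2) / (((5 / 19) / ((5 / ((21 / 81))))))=513 / 2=256.50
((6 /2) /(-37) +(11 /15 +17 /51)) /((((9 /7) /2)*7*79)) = 0.00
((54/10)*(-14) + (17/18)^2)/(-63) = 121027/102060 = 1.19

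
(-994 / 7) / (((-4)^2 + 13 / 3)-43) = 213 / 34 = 6.26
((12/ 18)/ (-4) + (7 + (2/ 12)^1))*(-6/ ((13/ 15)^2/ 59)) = -557550/ 169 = -3299.11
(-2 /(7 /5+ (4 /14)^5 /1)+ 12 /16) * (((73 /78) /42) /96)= -0.00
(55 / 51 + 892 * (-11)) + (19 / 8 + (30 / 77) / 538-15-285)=-85426350511 / 8450904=-10108.55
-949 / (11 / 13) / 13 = -949 / 11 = -86.27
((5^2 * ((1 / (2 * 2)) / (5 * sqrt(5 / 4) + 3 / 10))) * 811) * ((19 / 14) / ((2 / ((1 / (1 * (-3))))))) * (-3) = -304125 / 9184 + 2534375 * sqrt(5) / 9184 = 583.94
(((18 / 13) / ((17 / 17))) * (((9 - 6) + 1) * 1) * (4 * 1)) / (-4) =-72 / 13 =-5.54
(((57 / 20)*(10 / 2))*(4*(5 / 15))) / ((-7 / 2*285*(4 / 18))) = -3 / 35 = -0.09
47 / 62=0.76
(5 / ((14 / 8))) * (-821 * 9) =-147780 / 7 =-21111.43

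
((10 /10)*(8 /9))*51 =136 /3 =45.33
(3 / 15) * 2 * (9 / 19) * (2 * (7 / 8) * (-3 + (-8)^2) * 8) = 161.81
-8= -8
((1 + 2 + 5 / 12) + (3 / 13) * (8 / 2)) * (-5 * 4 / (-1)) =3385 / 39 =86.79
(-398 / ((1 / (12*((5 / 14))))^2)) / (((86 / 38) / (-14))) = 13611600 / 301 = 45221.26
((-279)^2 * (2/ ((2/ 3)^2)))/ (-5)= -700569/ 10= -70056.90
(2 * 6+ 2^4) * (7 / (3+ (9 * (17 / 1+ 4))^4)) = 49 / 318997461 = 0.00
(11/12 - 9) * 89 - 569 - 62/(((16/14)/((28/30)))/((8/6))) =-244067/180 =-1355.93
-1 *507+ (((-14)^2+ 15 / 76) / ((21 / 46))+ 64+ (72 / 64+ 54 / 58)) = -1034753 / 92568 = -11.18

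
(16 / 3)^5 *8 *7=58720256 / 243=241647.14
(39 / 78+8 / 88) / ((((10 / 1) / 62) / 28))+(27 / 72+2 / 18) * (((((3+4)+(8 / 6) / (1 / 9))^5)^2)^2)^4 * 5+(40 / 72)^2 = 4852813805642898073345259000000000000000000000000000000000000000000000000000000000000000000000000000000.00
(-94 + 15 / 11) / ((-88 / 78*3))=13247 / 484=27.37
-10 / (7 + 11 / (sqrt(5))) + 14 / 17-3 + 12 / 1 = 55 * sqrt(5) / 62 + 7379 / 1054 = 8.98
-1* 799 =-799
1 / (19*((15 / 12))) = 4 / 95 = 0.04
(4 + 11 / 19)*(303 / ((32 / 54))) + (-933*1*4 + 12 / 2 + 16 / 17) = -7151405 / 5168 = -1383.79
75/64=1.17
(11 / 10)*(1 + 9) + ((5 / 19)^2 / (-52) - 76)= -1220205 / 18772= -65.00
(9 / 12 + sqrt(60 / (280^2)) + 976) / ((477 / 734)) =367*sqrt(15) / 33390 + 1433869 / 954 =1503.05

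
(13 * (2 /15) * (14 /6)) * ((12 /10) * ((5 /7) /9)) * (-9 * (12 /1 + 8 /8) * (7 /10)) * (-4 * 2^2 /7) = 5408 /75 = 72.11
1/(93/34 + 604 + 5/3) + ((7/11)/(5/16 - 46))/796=161478622/99301067063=0.00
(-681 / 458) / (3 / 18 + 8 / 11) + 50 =653077 / 13511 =48.34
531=531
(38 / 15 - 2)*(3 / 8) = 0.20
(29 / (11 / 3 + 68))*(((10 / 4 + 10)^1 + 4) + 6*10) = 13311 / 430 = 30.96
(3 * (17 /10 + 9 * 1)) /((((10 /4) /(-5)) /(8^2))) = -20544 /5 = -4108.80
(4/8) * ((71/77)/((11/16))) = 0.67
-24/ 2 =-12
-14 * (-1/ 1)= 14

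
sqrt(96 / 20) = 2 * sqrt(30) / 5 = 2.19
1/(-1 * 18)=-1/18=-0.06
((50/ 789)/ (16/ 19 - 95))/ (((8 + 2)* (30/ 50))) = -0.00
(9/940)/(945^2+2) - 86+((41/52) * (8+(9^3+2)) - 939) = -1206755199057/2728197485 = -442.33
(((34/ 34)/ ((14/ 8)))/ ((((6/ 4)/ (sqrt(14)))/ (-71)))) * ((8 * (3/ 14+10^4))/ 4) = -79521704 * sqrt(14)/ 147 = -2024101.84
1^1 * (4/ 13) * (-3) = -12/ 13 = -0.92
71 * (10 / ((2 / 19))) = 6745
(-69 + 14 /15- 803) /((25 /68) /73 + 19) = -64859624 /1415115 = -45.83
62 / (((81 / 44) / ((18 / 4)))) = 1364 / 9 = 151.56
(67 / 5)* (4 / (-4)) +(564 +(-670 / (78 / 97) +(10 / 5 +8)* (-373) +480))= -688858 / 195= -3532.61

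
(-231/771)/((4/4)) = -77/257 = -0.30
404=404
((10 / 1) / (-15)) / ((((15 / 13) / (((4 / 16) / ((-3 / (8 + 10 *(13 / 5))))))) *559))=17 / 5805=0.00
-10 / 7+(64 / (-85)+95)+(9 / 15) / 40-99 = -146763 / 23800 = -6.17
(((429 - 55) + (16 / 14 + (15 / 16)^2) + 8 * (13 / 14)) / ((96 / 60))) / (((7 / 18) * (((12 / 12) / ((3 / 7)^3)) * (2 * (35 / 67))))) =11187375183 / 240945152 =46.43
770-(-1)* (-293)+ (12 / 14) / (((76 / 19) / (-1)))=6675 / 14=476.79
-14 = -14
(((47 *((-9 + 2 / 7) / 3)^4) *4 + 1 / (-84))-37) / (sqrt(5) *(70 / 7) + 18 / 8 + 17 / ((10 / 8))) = -16457498773055 / 19352998791 + 10383279983000 *sqrt(5) / 19352998791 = 349.31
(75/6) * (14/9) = 175/9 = 19.44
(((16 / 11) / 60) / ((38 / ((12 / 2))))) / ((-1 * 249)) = -4 / 260205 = -0.00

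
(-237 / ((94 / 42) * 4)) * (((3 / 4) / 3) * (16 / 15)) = -1659 / 235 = -7.06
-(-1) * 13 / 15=13 / 15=0.87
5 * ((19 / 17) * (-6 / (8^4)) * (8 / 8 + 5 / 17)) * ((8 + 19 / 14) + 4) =-34485 / 243712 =-0.14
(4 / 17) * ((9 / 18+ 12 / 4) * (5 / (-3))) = -70 / 51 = -1.37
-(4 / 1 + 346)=-350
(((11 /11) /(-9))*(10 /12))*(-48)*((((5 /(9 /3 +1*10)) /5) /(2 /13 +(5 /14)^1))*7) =3920 /837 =4.68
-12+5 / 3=-31 / 3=-10.33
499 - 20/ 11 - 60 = 4809/ 11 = 437.18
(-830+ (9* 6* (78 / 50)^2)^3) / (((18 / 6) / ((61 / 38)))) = 16893121341332297 / 13916015625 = 1213933.77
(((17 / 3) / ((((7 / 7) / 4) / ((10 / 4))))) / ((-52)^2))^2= 7225 / 16451136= 0.00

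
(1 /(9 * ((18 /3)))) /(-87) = -1 /4698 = -0.00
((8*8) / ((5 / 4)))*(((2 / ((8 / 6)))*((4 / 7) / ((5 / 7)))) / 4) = 384 / 25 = 15.36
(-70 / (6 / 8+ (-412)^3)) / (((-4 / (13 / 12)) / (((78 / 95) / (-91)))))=0.00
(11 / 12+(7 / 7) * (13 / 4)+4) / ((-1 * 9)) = -49 / 54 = -0.91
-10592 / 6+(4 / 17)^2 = -1530496 / 867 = -1765.28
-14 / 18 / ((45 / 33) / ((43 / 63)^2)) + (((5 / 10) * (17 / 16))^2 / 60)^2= -1706016911899 / 6421059993600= -0.27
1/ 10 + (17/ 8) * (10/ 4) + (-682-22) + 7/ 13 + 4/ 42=-15243311/ 21840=-697.95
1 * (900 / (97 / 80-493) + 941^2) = 34837406983 / 39343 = 885479.17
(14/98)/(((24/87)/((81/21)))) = 783/392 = 2.00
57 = 57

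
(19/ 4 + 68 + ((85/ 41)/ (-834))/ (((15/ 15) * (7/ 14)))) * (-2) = -145.49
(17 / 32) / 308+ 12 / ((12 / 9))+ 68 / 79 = 7679167 / 778624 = 9.86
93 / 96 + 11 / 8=75 / 32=2.34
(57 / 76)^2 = 9 / 16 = 0.56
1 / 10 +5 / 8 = 29 / 40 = 0.72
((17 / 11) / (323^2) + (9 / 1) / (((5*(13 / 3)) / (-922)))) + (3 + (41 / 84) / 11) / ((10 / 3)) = -18776930171 / 49145096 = -382.07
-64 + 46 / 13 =-786 / 13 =-60.46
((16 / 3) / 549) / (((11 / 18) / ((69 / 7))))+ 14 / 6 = 35087 / 14091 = 2.49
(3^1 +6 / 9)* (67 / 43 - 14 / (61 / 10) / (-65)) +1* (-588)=-59552951 / 102297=-582.16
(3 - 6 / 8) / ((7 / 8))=18 / 7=2.57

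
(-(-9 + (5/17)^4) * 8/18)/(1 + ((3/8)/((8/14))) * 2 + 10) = 48068096/148082733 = 0.32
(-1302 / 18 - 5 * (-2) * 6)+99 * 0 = -37 / 3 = -12.33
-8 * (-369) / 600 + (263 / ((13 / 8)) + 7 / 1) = 173.77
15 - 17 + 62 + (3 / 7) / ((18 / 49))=367 / 6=61.17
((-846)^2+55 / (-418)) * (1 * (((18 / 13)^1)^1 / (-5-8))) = -244774827 / 3211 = -76230.09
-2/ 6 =-0.33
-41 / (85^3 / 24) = -984 / 614125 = -0.00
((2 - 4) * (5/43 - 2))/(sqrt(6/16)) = 108 * sqrt(6)/43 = 6.15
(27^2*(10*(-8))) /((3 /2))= -38880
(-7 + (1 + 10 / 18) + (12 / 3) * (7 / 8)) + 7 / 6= -7 / 9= -0.78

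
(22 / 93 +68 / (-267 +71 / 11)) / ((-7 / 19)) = 61864 / 932883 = 0.07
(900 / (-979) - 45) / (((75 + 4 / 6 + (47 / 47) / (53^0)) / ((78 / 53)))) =-0.88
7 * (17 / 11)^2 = 2023 / 121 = 16.72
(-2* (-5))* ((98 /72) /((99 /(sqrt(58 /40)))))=49* sqrt(145) /3564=0.17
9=9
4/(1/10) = 40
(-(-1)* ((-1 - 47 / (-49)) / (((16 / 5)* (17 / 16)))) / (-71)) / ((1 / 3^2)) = 90 / 59143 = 0.00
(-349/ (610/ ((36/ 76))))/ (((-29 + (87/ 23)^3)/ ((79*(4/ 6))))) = -1006369071/ 1771299700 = -0.57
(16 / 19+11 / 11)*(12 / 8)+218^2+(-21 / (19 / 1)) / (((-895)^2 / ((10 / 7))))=289332953473 / 6087790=47526.76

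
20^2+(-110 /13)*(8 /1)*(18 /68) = 84440 /221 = 382.08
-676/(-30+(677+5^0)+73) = -676/721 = -0.94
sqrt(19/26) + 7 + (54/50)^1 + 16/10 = sqrt(494)/26 + 242/25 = 10.53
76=76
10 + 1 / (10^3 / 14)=5007 / 500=10.01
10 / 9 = 1.11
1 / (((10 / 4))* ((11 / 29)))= 58 / 55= 1.05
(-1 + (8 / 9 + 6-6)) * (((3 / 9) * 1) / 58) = -1 / 1566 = -0.00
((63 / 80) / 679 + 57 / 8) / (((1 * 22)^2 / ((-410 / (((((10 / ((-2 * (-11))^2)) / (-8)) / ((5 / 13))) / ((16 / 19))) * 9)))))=6046024 / 71877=84.12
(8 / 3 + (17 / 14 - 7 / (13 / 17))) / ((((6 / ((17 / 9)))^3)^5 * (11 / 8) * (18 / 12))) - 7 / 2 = -3.50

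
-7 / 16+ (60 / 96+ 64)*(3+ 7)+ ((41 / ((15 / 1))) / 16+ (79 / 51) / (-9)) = 5928547 / 9180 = 645.81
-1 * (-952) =952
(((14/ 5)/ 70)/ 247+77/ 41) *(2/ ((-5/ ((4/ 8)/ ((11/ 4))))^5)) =-30433024/ 127419021640625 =-0.00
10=10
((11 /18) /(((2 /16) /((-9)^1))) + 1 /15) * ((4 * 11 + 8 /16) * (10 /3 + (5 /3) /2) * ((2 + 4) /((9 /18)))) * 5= -1466275 /3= -488758.33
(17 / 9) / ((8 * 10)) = 17 / 720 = 0.02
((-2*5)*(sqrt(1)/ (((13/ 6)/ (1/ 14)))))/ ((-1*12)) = 5/ 182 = 0.03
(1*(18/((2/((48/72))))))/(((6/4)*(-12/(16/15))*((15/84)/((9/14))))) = -32/25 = -1.28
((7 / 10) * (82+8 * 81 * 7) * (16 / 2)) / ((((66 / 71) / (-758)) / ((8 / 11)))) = -27835530688 / 1815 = -15336380.54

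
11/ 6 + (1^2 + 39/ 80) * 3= 1511/ 240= 6.30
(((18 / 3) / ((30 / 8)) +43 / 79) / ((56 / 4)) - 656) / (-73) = 518119 / 57670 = 8.98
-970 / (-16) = 485 / 8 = 60.62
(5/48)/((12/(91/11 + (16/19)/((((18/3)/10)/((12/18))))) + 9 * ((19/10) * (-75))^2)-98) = 86605/151864613772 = 0.00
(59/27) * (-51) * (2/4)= -1003/18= -55.72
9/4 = 2.25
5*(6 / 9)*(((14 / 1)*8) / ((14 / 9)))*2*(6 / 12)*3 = 720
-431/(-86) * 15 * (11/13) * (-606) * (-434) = 16729453.90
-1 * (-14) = 14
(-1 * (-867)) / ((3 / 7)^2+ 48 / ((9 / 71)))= 2.29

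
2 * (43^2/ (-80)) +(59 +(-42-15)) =-1769/ 40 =-44.22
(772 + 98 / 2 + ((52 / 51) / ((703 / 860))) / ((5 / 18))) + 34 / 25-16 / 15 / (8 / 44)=735868187 / 896325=820.98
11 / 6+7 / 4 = 43 / 12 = 3.58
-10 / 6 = -1.67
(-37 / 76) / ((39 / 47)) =-1739 / 2964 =-0.59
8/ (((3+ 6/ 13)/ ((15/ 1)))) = 104/ 3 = 34.67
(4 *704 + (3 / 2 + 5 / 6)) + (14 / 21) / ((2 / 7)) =8462 / 3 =2820.67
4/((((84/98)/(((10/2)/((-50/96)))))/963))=-215712/5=-43142.40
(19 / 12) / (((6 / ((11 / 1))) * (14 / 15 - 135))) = -1045 / 48264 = -0.02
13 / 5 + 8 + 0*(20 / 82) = 53 / 5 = 10.60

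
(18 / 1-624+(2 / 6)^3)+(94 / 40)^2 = -6484757 / 10800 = -600.44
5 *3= 15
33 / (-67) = -33 / 67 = -0.49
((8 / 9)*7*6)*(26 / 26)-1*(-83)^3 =1715473 / 3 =571824.33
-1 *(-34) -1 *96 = -62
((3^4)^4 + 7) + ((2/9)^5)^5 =30903159407918526204888796749704/717897987691852588770249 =43046728.00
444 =444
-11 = -11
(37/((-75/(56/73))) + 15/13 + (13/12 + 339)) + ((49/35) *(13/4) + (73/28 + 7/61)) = 42321161357/121566900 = 348.13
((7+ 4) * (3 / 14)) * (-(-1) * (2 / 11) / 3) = 1 / 7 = 0.14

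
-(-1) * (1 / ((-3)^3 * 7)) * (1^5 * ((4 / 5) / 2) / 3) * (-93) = 62 / 945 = 0.07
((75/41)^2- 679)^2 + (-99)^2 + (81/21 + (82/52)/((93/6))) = 3717200808597825/7971471781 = 466312.99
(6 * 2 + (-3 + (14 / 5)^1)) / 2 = 59 / 10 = 5.90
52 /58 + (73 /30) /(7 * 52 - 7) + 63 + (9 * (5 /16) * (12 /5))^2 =271992031 /2484720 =109.47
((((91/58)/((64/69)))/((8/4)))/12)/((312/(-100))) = -0.02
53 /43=1.23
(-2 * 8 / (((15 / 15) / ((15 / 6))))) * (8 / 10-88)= 3488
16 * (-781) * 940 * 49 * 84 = -48347523840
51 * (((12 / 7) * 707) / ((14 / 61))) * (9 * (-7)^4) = 5819816142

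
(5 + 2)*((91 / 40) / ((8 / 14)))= 4459 / 160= 27.87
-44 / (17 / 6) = -264 / 17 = -15.53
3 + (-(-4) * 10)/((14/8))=181/7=25.86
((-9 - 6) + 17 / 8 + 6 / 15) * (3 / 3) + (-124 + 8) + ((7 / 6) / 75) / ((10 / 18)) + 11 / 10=-127347 / 1000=-127.35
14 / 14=1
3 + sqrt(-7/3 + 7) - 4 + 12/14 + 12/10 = 37/35 + sqrt(42)/3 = 3.22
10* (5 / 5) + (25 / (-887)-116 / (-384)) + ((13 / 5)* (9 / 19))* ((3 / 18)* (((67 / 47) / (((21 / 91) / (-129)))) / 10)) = -11563809121 / 1901018400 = -6.08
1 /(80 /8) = 1 /10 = 0.10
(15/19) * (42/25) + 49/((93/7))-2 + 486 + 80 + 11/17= 85560316/150195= 569.66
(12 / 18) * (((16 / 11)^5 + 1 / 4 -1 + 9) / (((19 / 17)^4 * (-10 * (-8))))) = 41800005433 / 530231428320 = 0.08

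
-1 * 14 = -14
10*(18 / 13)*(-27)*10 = -48600 / 13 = -3738.46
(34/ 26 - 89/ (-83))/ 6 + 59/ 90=102181/ 97110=1.05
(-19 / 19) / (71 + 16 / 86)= -43 / 3061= -0.01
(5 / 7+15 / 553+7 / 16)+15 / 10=23703 / 8848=2.68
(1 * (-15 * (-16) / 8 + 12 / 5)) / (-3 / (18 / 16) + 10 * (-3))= -0.99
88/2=44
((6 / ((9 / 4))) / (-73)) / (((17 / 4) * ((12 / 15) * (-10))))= 4 / 3723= 0.00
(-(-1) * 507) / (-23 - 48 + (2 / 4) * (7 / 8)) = -7.19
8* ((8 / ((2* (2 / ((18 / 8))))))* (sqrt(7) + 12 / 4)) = 36* sqrt(7) + 108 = 203.25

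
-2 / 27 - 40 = -1082 / 27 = -40.07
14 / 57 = 0.25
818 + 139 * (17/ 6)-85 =6761/ 6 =1126.83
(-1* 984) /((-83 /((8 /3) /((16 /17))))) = 2788 /83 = 33.59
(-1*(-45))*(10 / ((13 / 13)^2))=450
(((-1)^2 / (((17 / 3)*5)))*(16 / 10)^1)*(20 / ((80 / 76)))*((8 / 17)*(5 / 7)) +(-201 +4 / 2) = -2009237 / 10115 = -198.64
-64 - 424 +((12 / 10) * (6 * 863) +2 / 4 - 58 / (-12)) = 85964 / 15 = 5730.93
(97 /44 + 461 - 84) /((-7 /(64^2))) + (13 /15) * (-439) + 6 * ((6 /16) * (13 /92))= -94473207217 /425040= -222268.98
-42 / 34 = -21 / 17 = -1.24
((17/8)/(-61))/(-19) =17/9272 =0.00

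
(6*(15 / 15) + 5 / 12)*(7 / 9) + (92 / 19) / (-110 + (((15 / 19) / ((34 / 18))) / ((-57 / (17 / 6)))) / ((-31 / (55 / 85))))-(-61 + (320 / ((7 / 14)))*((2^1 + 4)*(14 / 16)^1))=-14889947297111 / 4520250900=-3294.05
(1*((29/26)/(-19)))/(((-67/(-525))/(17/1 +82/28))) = -606825/66196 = -9.17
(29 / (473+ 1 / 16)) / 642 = 8 / 83781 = 0.00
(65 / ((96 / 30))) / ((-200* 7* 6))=-13 / 5376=-0.00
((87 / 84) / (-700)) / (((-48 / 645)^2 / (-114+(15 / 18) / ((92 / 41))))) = 3363269983 / 110788608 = 30.36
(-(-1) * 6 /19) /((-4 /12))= -18 /19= -0.95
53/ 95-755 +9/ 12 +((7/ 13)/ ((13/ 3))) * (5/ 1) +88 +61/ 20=-10628744/ 16055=-662.02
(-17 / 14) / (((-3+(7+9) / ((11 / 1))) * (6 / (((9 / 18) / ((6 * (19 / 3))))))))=11 / 6384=0.00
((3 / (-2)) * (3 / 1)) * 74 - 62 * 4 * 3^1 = -1077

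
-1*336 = -336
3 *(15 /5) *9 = 81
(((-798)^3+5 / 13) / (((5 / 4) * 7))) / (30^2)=-6606204691 / 102375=-64529.47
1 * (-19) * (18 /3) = -114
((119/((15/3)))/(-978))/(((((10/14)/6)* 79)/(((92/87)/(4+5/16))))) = -53312/84022425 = -0.00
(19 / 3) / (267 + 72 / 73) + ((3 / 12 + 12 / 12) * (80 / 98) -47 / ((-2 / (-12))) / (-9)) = 93109591 / 2875761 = 32.38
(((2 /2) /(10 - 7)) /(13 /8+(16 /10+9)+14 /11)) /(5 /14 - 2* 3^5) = -6160 /121137783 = -0.00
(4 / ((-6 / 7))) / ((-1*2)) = 7 / 3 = 2.33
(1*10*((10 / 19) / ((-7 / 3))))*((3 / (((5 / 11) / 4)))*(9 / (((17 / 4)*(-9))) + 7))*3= -2732400 / 2261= -1208.49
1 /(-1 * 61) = -1 /61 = -0.02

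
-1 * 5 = -5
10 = 10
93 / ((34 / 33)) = 3069 / 34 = 90.26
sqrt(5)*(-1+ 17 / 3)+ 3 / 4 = 3 / 4+ 14*sqrt(5) / 3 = 11.18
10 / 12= 5 / 6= 0.83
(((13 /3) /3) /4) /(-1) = -13 /36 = -0.36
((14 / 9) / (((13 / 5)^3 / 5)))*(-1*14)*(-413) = 50592500 / 19773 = 2558.67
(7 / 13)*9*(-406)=-25578 / 13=-1967.54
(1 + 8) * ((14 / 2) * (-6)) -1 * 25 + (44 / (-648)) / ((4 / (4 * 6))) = -10892 / 27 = -403.41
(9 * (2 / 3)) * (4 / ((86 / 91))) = 1092 / 43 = 25.40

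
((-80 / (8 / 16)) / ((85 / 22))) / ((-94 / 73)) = 25696 / 799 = 32.16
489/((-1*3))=-163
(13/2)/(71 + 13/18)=117/1291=0.09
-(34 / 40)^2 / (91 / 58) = -8381 / 18200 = -0.46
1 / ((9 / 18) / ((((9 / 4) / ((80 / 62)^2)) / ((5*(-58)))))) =-8649 / 928000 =-0.01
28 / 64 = 7 / 16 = 0.44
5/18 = 0.28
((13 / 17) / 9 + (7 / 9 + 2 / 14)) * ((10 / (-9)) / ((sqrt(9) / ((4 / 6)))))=-7180 / 28917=-0.25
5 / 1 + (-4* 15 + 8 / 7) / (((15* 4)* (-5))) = 5.20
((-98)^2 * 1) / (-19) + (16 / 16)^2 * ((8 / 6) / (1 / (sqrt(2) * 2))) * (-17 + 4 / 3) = -9604 / 19- 376 * sqrt(2) / 9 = -564.56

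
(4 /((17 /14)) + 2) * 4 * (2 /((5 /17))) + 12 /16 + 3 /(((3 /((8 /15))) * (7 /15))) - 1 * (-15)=4505 /28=160.89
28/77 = 4/11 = 0.36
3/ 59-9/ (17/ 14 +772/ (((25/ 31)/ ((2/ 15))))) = -758337/ 39911789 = -0.02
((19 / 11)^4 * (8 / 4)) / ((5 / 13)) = 3388346 / 73205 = 46.29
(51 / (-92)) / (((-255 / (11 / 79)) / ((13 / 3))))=143 / 109020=0.00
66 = 66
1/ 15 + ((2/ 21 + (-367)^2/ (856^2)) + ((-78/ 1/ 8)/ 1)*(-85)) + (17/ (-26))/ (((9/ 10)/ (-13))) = 193544998571/ 230811840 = 838.54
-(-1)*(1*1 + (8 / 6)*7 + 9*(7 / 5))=344 / 15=22.93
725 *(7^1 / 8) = 5075 / 8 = 634.38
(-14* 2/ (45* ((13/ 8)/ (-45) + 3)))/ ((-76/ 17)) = 952/ 20273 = 0.05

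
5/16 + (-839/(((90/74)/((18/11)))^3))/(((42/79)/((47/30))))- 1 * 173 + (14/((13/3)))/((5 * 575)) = -1553074552493173/250720470000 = -6194.45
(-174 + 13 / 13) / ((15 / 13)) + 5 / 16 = -35909 / 240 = -149.62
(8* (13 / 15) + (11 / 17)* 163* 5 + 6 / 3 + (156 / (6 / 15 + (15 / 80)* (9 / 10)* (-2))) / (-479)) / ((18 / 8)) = 259472828 / 1099305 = 236.03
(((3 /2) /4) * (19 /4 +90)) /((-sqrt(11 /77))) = -1137 * sqrt(7) /32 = -94.01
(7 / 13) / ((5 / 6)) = 42 / 65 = 0.65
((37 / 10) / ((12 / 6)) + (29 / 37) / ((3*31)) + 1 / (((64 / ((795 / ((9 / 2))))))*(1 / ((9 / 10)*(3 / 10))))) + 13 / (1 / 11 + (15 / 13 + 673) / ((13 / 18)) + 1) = 166916761823 / 63765859200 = 2.62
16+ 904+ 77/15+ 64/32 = 13907/15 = 927.13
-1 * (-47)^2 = -2209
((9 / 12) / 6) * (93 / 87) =0.13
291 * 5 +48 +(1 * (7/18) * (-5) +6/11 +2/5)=1486981/990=1502.00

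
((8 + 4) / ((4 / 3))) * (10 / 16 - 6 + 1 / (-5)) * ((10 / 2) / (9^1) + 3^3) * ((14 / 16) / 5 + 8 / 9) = -2647679 / 1800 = -1470.93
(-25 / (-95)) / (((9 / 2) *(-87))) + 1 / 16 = 14717 / 238032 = 0.06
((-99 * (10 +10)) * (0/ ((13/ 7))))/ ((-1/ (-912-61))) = 0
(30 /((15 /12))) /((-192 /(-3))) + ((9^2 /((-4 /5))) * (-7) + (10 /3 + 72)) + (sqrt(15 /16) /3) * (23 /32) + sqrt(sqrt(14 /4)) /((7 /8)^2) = 23 * sqrt(15) /384 + 32 * 2^(3 /4) * 7^(1 /4) /49 + 18827 /24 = 786.48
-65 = -65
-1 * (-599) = 599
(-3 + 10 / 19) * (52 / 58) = -1222 / 551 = -2.22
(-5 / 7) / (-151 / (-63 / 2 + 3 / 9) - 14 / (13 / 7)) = 12155 / 45836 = 0.27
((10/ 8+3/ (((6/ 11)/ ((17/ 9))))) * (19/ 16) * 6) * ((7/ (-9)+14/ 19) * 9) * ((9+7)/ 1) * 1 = -2933/ 6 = -488.83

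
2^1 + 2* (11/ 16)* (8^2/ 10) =54/ 5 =10.80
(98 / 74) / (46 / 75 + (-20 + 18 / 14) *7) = -525 / 51689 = -0.01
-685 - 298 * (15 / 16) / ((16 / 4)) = -24155 / 32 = -754.84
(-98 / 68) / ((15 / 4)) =-98 / 255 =-0.38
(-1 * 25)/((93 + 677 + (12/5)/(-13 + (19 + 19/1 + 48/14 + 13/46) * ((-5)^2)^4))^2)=-0.00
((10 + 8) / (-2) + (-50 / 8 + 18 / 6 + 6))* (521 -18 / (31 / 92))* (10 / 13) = -139375 / 62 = -2247.98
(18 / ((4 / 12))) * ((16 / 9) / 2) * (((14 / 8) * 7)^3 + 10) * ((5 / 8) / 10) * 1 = 354867 / 64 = 5544.80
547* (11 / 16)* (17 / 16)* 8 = 102289 / 32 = 3196.53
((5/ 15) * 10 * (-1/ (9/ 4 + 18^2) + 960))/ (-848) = -313199/ 82998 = -3.77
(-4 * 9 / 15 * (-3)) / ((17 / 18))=648 / 85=7.62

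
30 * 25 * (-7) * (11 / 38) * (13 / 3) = -125125 / 19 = -6585.53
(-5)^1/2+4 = 3/2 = 1.50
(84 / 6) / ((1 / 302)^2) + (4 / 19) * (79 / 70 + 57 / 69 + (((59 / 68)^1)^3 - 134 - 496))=1276723.92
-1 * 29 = -29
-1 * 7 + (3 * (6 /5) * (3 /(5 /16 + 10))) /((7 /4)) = -12323 /1925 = -6.40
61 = 61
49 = 49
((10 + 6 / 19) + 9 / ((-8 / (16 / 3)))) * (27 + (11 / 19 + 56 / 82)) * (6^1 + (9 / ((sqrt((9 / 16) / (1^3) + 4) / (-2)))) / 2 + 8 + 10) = 1056768 / 361 - 1585152 * sqrt(73) / 26353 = 2413.41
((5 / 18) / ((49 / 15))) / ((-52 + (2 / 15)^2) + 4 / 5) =-1875 / 1128568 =-0.00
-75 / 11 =-6.82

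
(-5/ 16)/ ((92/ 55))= -275/ 1472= -0.19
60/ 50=6/ 5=1.20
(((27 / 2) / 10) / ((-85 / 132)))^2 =793881 / 180625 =4.40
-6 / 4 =-3 / 2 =-1.50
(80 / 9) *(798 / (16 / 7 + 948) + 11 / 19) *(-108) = -43033440 / 31597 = -1361.95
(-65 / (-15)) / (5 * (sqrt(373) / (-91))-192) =-6889792 / 305261459+5915 * sqrt(373) / 915784377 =-0.02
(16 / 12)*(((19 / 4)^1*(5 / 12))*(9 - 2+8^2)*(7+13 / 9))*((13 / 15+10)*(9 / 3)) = 4177853 / 81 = 51578.43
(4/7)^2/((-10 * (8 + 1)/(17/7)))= -136/15435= -0.01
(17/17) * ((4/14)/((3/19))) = 38/21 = 1.81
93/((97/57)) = 5301/97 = 54.65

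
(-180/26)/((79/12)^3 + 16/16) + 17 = 109187987/6431971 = 16.98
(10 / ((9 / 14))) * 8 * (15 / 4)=1400 / 3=466.67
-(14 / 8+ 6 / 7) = -73 / 28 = -2.61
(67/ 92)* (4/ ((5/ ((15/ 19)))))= 0.46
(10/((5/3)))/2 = 3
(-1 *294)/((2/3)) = -441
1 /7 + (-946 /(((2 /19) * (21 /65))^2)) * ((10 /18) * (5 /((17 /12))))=-36071568037 /22491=-1603822.33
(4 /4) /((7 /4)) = 4 /7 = 0.57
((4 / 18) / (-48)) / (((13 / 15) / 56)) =-35 / 117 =-0.30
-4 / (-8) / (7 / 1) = 1 / 14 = 0.07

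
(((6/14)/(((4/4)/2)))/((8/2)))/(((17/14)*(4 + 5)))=1/51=0.02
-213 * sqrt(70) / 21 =-71 * sqrt(70) / 7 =-84.86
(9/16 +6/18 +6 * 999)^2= 82802940025/2304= 35938776.05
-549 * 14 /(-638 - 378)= 3843 /508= 7.56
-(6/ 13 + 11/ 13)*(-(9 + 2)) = 187/ 13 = 14.38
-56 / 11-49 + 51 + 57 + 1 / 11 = 54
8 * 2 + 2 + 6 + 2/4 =49/2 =24.50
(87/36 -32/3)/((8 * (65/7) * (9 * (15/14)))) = -539/46800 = -0.01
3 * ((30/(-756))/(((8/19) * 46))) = -95/15456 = -0.01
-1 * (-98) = 98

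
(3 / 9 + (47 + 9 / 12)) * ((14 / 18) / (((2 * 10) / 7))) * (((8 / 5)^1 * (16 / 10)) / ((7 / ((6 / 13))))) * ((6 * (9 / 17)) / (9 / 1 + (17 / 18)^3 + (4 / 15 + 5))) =1130661504 / 2434210025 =0.46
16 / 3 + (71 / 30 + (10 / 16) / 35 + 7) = 4121 / 280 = 14.72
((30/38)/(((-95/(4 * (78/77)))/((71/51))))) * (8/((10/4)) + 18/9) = -0.24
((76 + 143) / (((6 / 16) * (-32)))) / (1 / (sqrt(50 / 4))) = -365 * sqrt(2) / 8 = -64.52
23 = 23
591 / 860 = 0.69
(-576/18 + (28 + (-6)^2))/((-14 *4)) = -4/7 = -0.57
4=4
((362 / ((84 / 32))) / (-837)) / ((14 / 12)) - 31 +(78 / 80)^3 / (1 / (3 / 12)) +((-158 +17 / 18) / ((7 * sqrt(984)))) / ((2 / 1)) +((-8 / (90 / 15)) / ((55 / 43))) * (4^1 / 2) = -33.35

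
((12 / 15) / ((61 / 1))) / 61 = 4 / 18605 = 0.00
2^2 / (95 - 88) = 4 / 7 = 0.57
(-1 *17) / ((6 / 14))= -119 / 3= -39.67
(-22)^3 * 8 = -85184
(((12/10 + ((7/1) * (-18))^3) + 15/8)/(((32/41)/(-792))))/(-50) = -324780548103/8000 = -40597568.51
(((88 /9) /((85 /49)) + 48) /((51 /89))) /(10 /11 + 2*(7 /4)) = 80340656 /3784455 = 21.23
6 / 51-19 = -18.88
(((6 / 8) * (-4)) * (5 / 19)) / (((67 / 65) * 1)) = -975 / 1273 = -0.77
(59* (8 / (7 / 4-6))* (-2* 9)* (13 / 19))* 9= 3976128 / 323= 12309.99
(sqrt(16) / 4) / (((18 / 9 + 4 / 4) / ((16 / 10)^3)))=512 / 375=1.37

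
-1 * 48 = -48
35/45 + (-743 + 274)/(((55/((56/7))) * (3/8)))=-89663/495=-181.14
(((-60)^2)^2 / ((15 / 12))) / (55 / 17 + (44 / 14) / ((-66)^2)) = 244290816000 / 76247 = 3203940.04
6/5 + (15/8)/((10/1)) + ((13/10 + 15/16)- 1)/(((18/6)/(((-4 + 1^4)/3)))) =39/40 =0.98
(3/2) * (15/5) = 9/2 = 4.50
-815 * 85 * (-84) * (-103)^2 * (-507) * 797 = -24945749139320100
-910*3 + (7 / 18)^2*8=-221032 / 81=-2728.79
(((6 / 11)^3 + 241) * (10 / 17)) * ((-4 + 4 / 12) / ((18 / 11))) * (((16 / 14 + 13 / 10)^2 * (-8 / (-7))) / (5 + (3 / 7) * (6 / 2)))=-347628921 / 1007930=-344.89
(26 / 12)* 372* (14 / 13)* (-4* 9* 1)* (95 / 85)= -593712 / 17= -34924.24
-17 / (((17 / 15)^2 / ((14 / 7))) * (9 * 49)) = -50 / 833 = -0.06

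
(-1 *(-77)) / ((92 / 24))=462 / 23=20.09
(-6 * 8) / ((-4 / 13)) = 156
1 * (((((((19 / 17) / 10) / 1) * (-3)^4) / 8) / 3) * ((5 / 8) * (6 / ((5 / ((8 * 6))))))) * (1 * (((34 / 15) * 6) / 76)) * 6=729 / 50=14.58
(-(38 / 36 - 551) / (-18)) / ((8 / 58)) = -287071 / 1296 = -221.51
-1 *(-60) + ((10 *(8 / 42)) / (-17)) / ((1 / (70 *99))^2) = -91474980 / 17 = -5380881.18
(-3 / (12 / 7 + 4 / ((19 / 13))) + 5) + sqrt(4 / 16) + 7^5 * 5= 49751577 / 592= 84039.83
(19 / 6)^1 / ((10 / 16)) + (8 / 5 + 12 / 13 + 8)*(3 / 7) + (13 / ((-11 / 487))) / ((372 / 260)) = -182781773 / 465465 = -392.69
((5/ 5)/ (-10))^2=1/ 100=0.01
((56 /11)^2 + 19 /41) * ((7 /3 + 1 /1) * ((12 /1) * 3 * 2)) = 31410000 /4961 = 6331.38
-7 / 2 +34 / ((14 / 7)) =27 / 2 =13.50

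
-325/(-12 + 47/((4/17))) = -1300/751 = -1.73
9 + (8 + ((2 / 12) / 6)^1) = 613 / 36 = 17.03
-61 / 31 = -1.97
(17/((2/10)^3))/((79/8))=17000/79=215.19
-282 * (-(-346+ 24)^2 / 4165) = 7020.14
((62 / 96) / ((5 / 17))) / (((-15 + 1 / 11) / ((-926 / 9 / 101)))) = 0.15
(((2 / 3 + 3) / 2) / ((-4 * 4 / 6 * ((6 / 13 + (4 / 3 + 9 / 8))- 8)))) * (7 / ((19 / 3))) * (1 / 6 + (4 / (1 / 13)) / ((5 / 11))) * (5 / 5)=10321311 / 602300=17.14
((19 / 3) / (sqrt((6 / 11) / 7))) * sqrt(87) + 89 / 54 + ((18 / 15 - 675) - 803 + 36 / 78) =-5176163 / 3510 + 19 * sqrt(4466) / 6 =-1263.07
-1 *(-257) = 257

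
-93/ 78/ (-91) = 31/ 2366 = 0.01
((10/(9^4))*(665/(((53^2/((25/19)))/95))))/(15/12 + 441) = 3325000/32602402881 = 0.00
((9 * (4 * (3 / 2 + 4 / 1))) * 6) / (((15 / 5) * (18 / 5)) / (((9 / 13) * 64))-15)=-63360 / 787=-80.51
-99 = -99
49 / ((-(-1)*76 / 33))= 1617 / 76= 21.28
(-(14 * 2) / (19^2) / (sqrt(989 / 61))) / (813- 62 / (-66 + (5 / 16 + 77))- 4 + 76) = -5068 * sqrt(60329) / 56836517597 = -0.00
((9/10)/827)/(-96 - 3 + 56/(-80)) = -0.00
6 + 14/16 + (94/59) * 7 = 8509/472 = 18.03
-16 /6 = -8 /3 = -2.67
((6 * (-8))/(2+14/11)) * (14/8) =-77/3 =-25.67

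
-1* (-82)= 82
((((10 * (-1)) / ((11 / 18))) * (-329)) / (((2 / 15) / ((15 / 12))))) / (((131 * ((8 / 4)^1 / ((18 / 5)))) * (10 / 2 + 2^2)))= 222075 / 2882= 77.06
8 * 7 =56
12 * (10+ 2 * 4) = 216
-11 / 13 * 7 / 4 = -77 / 52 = -1.48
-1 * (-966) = 966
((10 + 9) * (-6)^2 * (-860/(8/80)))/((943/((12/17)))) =-70588800/16031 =-4403.27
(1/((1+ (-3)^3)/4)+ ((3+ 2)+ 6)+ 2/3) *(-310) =-139190/39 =-3568.97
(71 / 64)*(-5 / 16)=-355 / 1024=-0.35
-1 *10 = -10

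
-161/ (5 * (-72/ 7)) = 1127/ 360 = 3.13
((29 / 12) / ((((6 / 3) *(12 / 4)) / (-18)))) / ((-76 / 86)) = 1247 / 152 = 8.20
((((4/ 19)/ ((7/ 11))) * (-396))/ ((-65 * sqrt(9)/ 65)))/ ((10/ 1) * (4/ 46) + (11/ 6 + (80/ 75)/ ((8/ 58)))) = 4007520/ 957733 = 4.18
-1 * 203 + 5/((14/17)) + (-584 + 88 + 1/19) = -184305/266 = -692.88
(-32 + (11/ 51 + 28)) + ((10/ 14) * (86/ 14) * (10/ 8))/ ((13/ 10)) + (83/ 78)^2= 1.57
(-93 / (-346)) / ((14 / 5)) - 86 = -416119 / 4844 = -85.90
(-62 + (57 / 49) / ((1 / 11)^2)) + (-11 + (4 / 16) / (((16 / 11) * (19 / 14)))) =2022333 / 29792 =67.88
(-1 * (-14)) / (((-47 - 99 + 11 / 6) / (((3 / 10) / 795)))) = -42 / 1146125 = -0.00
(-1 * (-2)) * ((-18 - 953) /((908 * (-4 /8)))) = 4.28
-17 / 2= -8.50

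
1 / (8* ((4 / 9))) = 9 / 32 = 0.28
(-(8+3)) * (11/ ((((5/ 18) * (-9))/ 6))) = 1452/ 5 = 290.40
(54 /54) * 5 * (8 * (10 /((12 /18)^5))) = 6075 /2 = 3037.50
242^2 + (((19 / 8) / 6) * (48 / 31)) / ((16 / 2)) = 14523891 / 248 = 58564.08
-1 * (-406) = 406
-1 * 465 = -465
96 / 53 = 1.81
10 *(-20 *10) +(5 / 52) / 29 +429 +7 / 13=-2368251 / 1508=-1570.46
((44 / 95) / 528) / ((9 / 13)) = 13 / 10260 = 0.00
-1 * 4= -4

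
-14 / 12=-7 / 6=-1.17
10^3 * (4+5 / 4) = 5250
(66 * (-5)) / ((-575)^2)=-66 / 66125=-0.00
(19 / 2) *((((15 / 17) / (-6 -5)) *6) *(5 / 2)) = -4275 / 374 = -11.43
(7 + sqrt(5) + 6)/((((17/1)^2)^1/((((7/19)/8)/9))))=7 * sqrt(5)/395352 + 91/395352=0.00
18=18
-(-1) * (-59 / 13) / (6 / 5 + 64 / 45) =-45 / 26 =-1.73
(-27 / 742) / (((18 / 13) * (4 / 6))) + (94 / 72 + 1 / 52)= 446351 / 347256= 1.29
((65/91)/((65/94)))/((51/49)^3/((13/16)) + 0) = 789929/1061208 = 0.74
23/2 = 11.50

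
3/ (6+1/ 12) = 36/ 73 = 0.49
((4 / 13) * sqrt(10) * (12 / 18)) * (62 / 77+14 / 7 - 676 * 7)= -2913184 * sqrt(10) / 3003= -3067.70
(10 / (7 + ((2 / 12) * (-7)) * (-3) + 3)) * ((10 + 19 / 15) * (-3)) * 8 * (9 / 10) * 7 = -18928 / 15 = -1261.87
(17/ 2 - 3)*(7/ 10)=77/ 20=3.85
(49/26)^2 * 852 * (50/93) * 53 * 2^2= 1806992600/5239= 344911.74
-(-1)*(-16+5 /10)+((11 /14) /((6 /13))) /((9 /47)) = -4997 /756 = -6.61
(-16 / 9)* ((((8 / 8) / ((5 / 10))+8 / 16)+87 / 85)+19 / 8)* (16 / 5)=-42784 / 1275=-33.56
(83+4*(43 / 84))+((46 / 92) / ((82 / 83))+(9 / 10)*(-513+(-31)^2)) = 8416339 / 17220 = 488.75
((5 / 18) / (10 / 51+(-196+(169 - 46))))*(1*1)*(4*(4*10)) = -6800 / 11139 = -0.61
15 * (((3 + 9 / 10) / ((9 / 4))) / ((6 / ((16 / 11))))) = 208 / 33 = 6.30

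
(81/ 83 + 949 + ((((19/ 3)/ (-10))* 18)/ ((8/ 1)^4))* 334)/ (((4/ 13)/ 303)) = 3177250351977/ 3399680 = 934573.36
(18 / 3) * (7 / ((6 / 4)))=28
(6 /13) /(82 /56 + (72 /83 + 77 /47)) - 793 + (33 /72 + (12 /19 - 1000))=-1535342652385 /856874616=-1791.79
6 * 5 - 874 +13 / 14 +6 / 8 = -23585 / 28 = -842.32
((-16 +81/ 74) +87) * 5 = 26675/ 74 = 360.47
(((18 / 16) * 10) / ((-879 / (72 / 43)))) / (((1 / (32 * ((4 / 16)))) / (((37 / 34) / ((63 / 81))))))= -359640 / 1499281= -0.24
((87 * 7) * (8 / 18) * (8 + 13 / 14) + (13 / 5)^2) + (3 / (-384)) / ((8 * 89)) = 16564605877 / 6835200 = 2423.43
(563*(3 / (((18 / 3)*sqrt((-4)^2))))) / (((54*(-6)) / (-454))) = 127801 / 1296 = 98.61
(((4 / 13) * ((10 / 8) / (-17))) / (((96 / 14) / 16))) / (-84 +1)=35 / 55029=0.00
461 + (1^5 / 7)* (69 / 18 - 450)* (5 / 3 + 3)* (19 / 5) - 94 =-763.29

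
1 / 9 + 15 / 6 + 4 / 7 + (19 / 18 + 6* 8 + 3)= 1160 / 21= 55.24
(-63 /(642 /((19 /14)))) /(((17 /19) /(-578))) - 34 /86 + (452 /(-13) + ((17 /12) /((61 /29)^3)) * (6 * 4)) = 1480410648607 /27152829106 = 54.52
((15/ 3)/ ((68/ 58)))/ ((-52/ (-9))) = 1305/ 1768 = 0.74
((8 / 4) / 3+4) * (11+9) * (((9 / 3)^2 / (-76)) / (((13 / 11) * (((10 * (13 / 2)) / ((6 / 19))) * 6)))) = -462 / 61009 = -0.01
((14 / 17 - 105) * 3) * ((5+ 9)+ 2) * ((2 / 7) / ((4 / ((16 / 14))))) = -48576 / 119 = -408.20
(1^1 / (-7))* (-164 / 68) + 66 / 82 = 5608 / 4879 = 1.15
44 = 44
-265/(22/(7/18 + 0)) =-1855/396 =-4.68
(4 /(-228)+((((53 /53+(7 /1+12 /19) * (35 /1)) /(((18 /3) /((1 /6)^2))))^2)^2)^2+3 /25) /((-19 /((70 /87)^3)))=-0.16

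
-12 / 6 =-2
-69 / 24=-23 / 8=-2.88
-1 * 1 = -1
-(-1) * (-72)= -72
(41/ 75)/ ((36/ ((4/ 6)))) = 41/ 4050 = 0.01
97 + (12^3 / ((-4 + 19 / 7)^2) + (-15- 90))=3112 / 3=1037.33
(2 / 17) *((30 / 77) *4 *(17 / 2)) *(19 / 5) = 456 / 77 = 5.92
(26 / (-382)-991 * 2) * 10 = -3785750 / 191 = -19820.68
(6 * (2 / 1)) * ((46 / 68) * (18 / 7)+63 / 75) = 92088 / 2975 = 30.95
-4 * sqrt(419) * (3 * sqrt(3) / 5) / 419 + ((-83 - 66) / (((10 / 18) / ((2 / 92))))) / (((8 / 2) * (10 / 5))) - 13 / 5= -3.53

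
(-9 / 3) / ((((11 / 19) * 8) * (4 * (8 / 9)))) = -513 / 2816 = -0.18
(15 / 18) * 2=5 / 3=1.67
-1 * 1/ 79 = -1/ 79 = -0.01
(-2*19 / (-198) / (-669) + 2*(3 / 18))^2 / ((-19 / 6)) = -973110728 / 27781453953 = -0.04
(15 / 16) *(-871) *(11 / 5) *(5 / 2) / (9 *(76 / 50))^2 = -29940625 / 1247616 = -24.00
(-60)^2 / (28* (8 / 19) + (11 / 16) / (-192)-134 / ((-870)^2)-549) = -13253621760000 / 1977787479251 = -6.70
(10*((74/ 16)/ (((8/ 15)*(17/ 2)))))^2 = 7700625/ 73984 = 104.09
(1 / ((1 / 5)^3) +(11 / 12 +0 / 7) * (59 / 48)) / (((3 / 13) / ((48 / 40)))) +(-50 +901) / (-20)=613.31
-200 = -200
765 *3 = 2295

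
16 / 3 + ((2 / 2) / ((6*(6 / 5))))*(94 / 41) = 4171 / 738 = 5.65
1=1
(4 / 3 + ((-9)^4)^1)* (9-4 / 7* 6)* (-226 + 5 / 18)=-1039847653 / 126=-8252759.15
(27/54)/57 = 1/114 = 0.01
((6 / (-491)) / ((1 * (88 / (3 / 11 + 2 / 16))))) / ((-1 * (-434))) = -15 / 117871424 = -0.00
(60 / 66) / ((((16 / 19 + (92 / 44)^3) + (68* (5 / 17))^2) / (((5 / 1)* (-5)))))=-574750 / 10368069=-0.06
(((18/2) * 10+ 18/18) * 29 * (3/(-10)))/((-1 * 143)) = 609/110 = 5.54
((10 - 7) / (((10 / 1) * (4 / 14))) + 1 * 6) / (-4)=-141 / 80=-1.76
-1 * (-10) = 10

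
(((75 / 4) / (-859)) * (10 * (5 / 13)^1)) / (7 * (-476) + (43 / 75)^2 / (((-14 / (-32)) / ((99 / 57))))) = 467578125 / 18550443425384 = 0.00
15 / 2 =7.50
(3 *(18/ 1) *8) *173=74736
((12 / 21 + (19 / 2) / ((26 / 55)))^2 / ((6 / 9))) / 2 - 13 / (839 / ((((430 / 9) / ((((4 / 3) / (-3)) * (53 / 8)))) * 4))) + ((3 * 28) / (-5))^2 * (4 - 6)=-143234634611911 / 589169963200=-243.11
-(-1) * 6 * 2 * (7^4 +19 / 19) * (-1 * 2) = -57648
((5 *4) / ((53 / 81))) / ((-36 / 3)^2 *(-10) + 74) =-0.02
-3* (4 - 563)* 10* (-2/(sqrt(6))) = -5590* sqrt(6) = -13692.65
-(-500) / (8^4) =125 / 1024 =0.12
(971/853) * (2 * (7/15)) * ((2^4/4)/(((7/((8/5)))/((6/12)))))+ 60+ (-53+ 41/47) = 25131134/3006825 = 8.36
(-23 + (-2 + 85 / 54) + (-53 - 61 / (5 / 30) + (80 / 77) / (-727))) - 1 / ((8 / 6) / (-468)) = -276372643 / 3022866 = -91.43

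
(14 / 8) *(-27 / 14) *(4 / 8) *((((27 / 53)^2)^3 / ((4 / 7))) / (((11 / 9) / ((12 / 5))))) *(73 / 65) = -144321493141791 / 1267801456578800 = -0.11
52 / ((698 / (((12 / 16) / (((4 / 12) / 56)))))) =3276 / 349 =9.39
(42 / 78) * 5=35 / 13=2.69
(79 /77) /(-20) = -79 /1540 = -0.05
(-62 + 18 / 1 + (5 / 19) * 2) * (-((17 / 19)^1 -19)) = -284144 / 361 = -787.10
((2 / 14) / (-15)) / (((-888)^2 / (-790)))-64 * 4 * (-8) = 2048.00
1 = 1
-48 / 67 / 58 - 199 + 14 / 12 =-2306485 / 11658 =-197.85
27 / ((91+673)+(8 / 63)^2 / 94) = 0.04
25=25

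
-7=-7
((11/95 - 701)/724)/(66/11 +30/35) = -58261/412680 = -0.14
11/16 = 0.69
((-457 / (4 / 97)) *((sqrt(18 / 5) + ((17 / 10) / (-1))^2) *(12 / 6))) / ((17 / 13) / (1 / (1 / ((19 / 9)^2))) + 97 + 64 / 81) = -4869914653773 / 7456958000 - 50552747271 *sqrt(10) / 372847900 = -1081.83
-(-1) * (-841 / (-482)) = 1.74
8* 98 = 784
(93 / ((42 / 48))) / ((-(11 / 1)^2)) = -744 / 847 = -0.88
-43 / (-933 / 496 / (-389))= -8296592 / 933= -8892.38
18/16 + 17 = 145/8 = 18.12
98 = 98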